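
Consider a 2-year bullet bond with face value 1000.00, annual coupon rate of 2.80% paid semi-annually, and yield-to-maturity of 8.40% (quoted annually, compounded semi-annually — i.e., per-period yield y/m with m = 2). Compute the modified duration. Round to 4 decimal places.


Coupon per period c = face * coupon_rate / m = 14.000000
Periods per year m = 2; per-period yield y/m = 0.042000
Number of cashflows N = 4
Cashflows (t years, CF_t, discount factor 1/(1+y/m)^(m*t), PV):
  t = 0.5000: CF_t = 14.000000, DF = 0.959693, PV = 13.435701
  t = 1.0000: CF_t = 14.000000, DF = 0.921010, PV = 12.894146
  t = 1.5000: CF_t = 14.000000, DF = 0.883887, PV = 12.374421
  t = 2.0000: CF_t = 1014.000000, DF = 0.848260, PV = 860.135909
Price P = sum_t PV_t = 898.840177
First compute Macaulay numerator sum_t t * PV_t:
  t * PV_t at t = 0.5000: 6.717850
  t * PV_t at t = 1.0000: 12.894146
  t * PV_t at t = 1.5000: 18.561631
  t * PV_t at t = 2.0000: 1720.271819
Macaulay duration D = 1758.445446 / 898.840177 = 1.956349
Modified duration = D / (1 + y/m) = 1.956349 / (1 + 0.042000) = 1.877495

Answer: Modified duration = 1.8775


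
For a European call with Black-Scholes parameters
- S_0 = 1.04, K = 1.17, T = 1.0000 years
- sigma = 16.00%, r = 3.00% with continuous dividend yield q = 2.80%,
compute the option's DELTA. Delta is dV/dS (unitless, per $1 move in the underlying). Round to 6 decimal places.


Answer: Delta = 0.252727

Derivation:
d1 = -0.6436439729; d2 = -0.8036439729
phi(d1) = 0.3243029027; exp(-qT) = 0.9723883668; exp(-rT) = 0.9704455335
N(d1) = 0.2599031644
Delta = exp(-qT) * N(d1) = 0.9723883668 * 0.2599031644 = 0.252727


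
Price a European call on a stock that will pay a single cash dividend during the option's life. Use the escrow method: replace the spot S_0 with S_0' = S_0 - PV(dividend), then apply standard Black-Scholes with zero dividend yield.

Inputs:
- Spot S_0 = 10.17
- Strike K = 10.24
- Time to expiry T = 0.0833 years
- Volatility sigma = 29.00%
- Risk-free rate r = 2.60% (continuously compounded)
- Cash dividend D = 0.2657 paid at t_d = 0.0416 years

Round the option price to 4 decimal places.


PV(D) = D * exp(-r * t_d) = 0.2657 * 0.99891898 = 0.26541277
S_0' = S_0 - PV(D) = 10.1700 - 0.26541277 = 9.90458723
d1 = (ln(S_0'/K) + (r + sigma^2/2)*T) / (sigma*sqrt(T)) = -0.33017162
d2 = d1 - sigma*sqrt(T) = -0.41387066
exp(-rT) = 0.99783654
N(d1) = 0.37063515; N(d2) = 0.33948442
C = S_0' * N(d1) - K * exp(-rT) * N(d2) = 9.90458723 * 0.37063515 - 10.2400 * 0.99783654 * 0.33948442 = 0.2022

Answer: Price = 0.2022


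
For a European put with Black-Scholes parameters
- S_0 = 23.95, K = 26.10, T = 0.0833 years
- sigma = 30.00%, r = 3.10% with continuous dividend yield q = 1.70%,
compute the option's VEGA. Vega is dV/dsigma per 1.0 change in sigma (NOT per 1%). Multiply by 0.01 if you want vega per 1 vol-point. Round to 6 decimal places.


Answer: Vega = 1.776811

Derivation:
d1 = -0.9360984729; d2 = -1.0226836910
phi(d1) = 0.2574116541; exp(-qT) = 0.9985849022; exp(-rT) = 0.9974210313
Vega = S * exp(-qT) * phi(d1) * sqrt(T) = 23.9500 * 0.9985849022 * 0.2574116541 * 0.2886173938 = 1.776811


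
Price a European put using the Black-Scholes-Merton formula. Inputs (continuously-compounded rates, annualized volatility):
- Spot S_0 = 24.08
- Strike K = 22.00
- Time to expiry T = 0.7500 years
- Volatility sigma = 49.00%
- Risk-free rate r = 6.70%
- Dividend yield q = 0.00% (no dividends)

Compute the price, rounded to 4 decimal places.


Answer: Price = 2.4039

Derivation:
d1 = (ln(S/K) + (r - q + 0.5*sigma^2) * T) / (sigma * sqrt(T)) = 0.54347905
d2 = d1 - sigma * sqrt(T) = 0.11912661
exp(-rT) = 0.95099165; exp(-qT) = 1.00000000
P = K * exp(-rT) * N(-d2) - S_0 * exp(-qT) * N(-d1)
N(-d1) = 0.29340000; N(-d2) = 0.45258753
P = 22.0000 * 0.95099165 * 0.45258753 - 24.0800 * 1.00000000 * 0.29340000 = 2.4039


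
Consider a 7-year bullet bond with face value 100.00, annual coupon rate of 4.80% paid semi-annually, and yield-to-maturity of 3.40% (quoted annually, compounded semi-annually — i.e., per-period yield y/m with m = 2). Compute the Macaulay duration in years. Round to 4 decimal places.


Answer: Macaulay duration = 6.0749 years

Derivation:
Coupon per period c = face * coupon_rate / m = 2.400000
Periods per year m = 2; per-period yield y/m = 0.017000
Number of cashflows N = 14
Cashflows (t years, CF_t, discount factor 1/(1+y/m)^(m*t), PV):
  t = 0.5000: CF_t = 2.400000, DF = 0.983284, PV = 2.359882
  t = 1.0000: CF_t = 2.400000, DF = 0.966848, PV = 2.320435
  t = 1.5000: CF_t = 2.400000, DF = 0.950686, PV = 2.281647
  t = 2.0000: CF_t = 2.400000, DF = 0.934795, PV = 2.243507
  t = 2.5000: CF_t = 2.400000, DF = 0.919169, PV = 2.206005
  t = 3.0000: CF_t = 2.400000, DF = 0.903804, PV = 2.169130
  t = 3.5000: CF_t = 2.400000, DF = 0.888696, PV = 2.132871
  t = 4.0000: CF_t = 2.400000, DF = 0.873841, PV = 2.097218
  t = 4.5000: CF_t = 2.400000, DF = 0.859234, PV = 2.062161
  t = 5.0000: CF_t = 2.400000, DF = 0.844871, PV = 2.027691
  t = 5.5000: CF_t = 2.400000, DF = 0.830748, PV = 1.993796
  t = 6.0000: CF_t = 2.400000, DF = 0.816862, PV = 1.960468
  t = 6.5000: CF_t = 2.400000, DF = 0.803207, PV = 1.927697
  t = 7.0000: CF_t = 102.400000, DF = 0.789781, PV = 80.873570
Price P = sum_t PV_t = 108.656078
Macaulay numerator sum_t t * PV_t:
  t * PV_t at t = 0.5000: 1.179941
  t * PV_t at t = 1.0000: 2.320435
  t * PV_t at t = 1.5000: 3.422470
  t * PV_t at t = 2.0000: 4.487014
  t * PV_t at t = 2.5000: 5.515012
  t * PV_t at t = 3.0000: 6.507389
  t * PV_t at t = 3.5000: 7.465048
  t * PV_t at t = 4.0000: 8.388873
  t * PV_t at t = 4.5000: 9.279727
  t * PV_t at t = 5.0000: 10.138454
  t * PV_t at t = 5.5000: 10.965879
  t * PV_t at t = 6.0000: 11.762809
  t * PV_t at t = 6.5000: 12.530033
  t * PV_t at t = 7.0000: 566.114991
Macaulay duration D = (sum_t t * PV_t) / P = 660.078075 / 108.656078 = 6.074930


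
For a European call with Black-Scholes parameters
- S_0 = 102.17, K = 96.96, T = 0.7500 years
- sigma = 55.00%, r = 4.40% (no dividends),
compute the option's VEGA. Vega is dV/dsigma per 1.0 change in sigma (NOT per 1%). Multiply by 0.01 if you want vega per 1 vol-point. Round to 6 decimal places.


Answer: Vega = 32.355338

Derivation:
d1 = 0.4173236183; d2 = -0.0589903538
phi(d1) = 0.3656721784; exp(-qT) = 1.0000000000; exp(-rT) = 0.9675385596
Vega = S * exp(-qT) * phi(d1) * sqrt(T) = 102.1700 * 1.0000000000 * 0.3656721784 * 0.8660254038 = 32.355338


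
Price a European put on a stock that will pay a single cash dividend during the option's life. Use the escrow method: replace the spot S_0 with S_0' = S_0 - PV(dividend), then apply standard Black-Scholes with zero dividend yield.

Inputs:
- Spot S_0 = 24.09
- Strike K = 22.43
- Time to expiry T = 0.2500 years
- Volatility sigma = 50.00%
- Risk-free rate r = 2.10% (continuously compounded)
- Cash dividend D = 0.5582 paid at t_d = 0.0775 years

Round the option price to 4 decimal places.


PV(D) = D * exp(-r * t_d) = 0.5582 * 0.99837382 = 0.55729227
S_0' = S_0 - PV(D) = 24.0900 - 0.55729227 = 23.53270773
d1 = (ln(S_0'/K) + (r + sigma^2/2)*T) / (sigma*sqrt(T)) = 0.33796769
d2 = d1 - sigma*sqrt(T) = 0.08796769
exp(-rT) = 0.99476376
N(-d1) = 0.36769377; N(-d2) = 0.46495118
P = K * exp(-rT) * N(-d2) - S_0' * N(-d1) = 22.4300 * 0.99476376 * 0.46495118 - 23.53270773 * 0.36769377 = 1.7214

Answer: Price = 1.7214


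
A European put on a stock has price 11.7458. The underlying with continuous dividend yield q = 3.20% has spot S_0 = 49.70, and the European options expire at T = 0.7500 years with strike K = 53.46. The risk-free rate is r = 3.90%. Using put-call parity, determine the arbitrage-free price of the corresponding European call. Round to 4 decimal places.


Answer: Call price = 8.3483

Derivation:
Put-call parity: C - P = S_0 * exp(-qT) - K * exp(-rT).
S_0 * exp(-qT) = 49.7000 * 0.97628571 = 48.52139977
K * exp(-rT) = 53.4600 * 0.97117364 = 51.91894283
C = P + S*exp(-qT) - K*exp(-rT)
C = 11.7458 + 48.52139977 - 51.91894283 = 8.3483


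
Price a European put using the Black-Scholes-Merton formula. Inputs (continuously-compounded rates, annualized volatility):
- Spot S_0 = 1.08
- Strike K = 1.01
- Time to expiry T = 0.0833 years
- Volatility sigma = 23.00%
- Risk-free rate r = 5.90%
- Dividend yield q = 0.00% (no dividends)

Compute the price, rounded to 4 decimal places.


Answer: Price = 0.0049

Derivation:
d1 = (ln(S/K) + (r - q + 0.5*sigma^2) * T) / (sigma * sqrt(T)) = 1.11669872
d2 = d1 - sigma * sqrt(T) = 1.05031672
exp(-rT) = 0.99509736; exp(-qT) = 1.00000000
P = K * exp(-rT) * N(-d2) - S_0 * exp(-qT) * N(-d1)
N(-d1) = 0.13206158; N(-d2) = 0.14678626
P = 1.0100 * 0.99509736 * 0.14678626 - 1.0800 * 1.00000000 * 0.13206158 = 0.0049


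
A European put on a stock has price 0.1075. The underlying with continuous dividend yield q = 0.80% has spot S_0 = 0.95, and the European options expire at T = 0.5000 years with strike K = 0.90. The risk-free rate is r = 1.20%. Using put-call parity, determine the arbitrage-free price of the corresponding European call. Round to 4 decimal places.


Put-call parity: C - P = S_0 * exp(-qT) - K * exp(-rT).
S_0 * exp(-qT) = 0.9500 * 0.99600799 = 0.94620759
K * exp(-rT) = 0.9000 * 0.99401796 = 0.89461617
C = P + S*exp(-qT) - K*exp(-rT)
C = 0.1075 + 0.94620759 - 0.89461617 = 0.1591

Answer: Call price = 0.1591


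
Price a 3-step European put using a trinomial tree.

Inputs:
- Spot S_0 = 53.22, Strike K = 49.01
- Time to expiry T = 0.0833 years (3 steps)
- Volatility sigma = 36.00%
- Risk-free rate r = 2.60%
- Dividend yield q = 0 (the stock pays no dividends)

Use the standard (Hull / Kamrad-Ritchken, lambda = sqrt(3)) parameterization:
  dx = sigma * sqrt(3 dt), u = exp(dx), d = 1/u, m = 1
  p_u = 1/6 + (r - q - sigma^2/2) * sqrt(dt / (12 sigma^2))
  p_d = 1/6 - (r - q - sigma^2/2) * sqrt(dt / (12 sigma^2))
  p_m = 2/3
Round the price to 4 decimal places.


Answer: Price = V(0,0) = 0.6444

Derivation:
dt = T/N = 0.027767; dx = sigma*sqrt(3*dt) = 0.103902
u = exp(dx) = 1.109492; d = 1/u = 0.901313
p_u = 0.161482, p_m = 0.666667, p_d = 0.171851
Discount per step: exp(-r*dt) = 0.999278
Stock lattice S(k, j) with j the centered position index:
  k=0: S(0,+0) = 53.2200
  k=1: S(1,-1) = 47.9679; S(1,+0) = 53.2200; S(1,+1) = 59.0472
  k=2: S(2,-2) = 43.2341; S(2,-1) = 47.9679; S(2,+0) = 53.2200; S(2,+1) = 59.0472; S(2,+2) = 65.5124
  k=3: S(3,-3) = 38.9675; S(3,-2) = 43.2341; S(3,-1) = 47.9679; S(3,+0) = 53.2200; S(3,+1) = 59.0472; S(3,+2) = 65.5124; S(3,+3) = 72.6854
Terminal payoffs V(N, j) = max(K - S_T, 0):
  V(3,-3) = 10.042519; V(3,-2) = 5.775891; V(3,-1) = 1.042102; V(3,+0) = 0.000000; V(3,+1) = 0.000000; V(3,+2) = 0.000000; V(3,+3) = 0.000000
Backward induction: V(k, j) = exp(-r*dt) * [p_u * V(k+1, j+1) + p_m * V(k+1, j) + p_d * V(k+1, j-1)]
  V(2,-2) = exp(-r*dt) * [p_u*1.042102 + p_m*5.775891 + p_d*10.042519] = 5.740547
  V(2,-1) = exp(-r*dt) * [p_u*0.000000 + p_m*1.042102 + p_d*5.775891] = 1.686110
  V(2,+0) = exp(-r*dt) * [p_u*0.000000 + p_m*0.000000 + p_d*1.042102] = 0.178957
  V(2,+1) = exp(-r*dt) * [p_u*0.000000 + p_m*0.000000 + p_d*0.000000] = 0.000000
  V(2,+2) = exp(-r*dt) * [p_u*0.000000 + p_m*0.000000 + p_d*0.000000] = 0.000000
  V(1,-1) = exp(-r*dt) * [p_u*0.178957 + p_m*1.686110 + p_d*5.740547] = 2.137947
  V(1,+0) = exp(-r*dt) * [p_u*0.000000 + p_m*0.178957 + p_d*1.686110] = 0.408769
  V(1,+1) = exp(-r*dt) * [p_u*0.000000 + p_m*0.000000 + p_d*0.178957] = 0.030732
  V(0,+0) = exp(-r*dt) * [p_u*0.030732 + p_m*0.408769 + p_d*2.137947] = 0.644419


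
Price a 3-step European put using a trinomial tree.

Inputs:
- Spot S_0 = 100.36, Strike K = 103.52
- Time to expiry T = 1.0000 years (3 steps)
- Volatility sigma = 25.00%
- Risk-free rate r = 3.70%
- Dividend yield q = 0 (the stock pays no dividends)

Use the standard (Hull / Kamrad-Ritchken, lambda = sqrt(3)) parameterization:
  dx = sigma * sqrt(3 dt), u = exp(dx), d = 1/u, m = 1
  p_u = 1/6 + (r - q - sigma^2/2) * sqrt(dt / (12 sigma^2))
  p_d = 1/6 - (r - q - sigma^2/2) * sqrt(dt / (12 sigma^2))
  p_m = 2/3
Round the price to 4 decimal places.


dt = T/N = 0.333333; dx = sigma*sqrt(3*dt) = 0.250000
u = exp(dx) = 1.284025; d = 1/u = 0.778801
p_u = 0.170500, p_m = 0.666667, p_d = 0.162833
Discount per step: exp(-r*dt) = 0.987742
Stock lattice S(k, j) with j the centered position index:
  k=0: S(0,+0) = 100.3600
  k=1: S(1,-1) = 78.1604; S(1,+0) = 100.3600; S(1,+1) = 128.8648
  k=2: S(2,-2) = 60.8714; S(2,-1) = 78.1604; S(2,+0) = 100.3600; S(2,+1) = 128.8648; S(2,+2) = 165.4657
  k=3: S(3,-3) = 47.4067; S(3,-2) = 60.8714; S(3,-1) = 78.1604; S(3,+0) = 100.3600; S(3,+1) = 128.8648; S(3,+2) = 165.4657; S(3,+3) = 212.4621
Terminal payoffs V(N, j) = max(K - S_T, 0):
  V(3,-3) = 56.113293; V(3,-2) = 42.648583; V(3,-1) = 25.359553; V(3,+0) = 3.160000; V(3,+1) = 0.000000; V(3,+2) = 0.000000; V(3,+3) = 0.000000
Backward induction: V(k, j) = exp(-r*dt) * [p_u * V(k+1, j+1) + p_m * V(k+1, j) + p_d * V(k+1, j-1)]
  V(2,-2) = exp(-r*dt) * [p_u*25.359553 + p_m*42.648583 + p_d*56.113293] = 41.379796
  V(2,-1) = exp(-r*dt) * [p_u*3.160000 + p_m*25.359553 + p_d*42.648583] = 24.090800
  V(2,+0) = exp(-r*dt) * [p_u*0.000000 + p_m*3.160000 + p_d*25.359553] = 6.159608
  V(2,+1) = exp(-r*dt) * [p_u*0.000000 + p_m*0.000000 + p_d*3.160000] = 0.508246
  V(2,+2) = exp(-r*dt) * [p_u*0.000000 + p_m*0.000000 + p_d*0.000000] = 0.000000
  V(1,-1) = exp(-r*dt) * [p_u*6.159608 + p_m*24.090800 + p_d*41.379796] = 23.556429
  V(1,+0) = exp(-r*dt) * [p_u*0.508246 + p_m*6.159608 + p_d*24.090800] = 8.016366
  V(1,+1) = exp(-r*dt) * [p_u*0.000000 + p_m*0.508246 + p_d*6.159608] = 1.325373
  V(0,+0) = exp(-r*dt) * [p_u*1.325373 + p_m*8.016366 + p_d*23.556429] = 9.290697

Answer: Price = V(0,0) = 9.2907


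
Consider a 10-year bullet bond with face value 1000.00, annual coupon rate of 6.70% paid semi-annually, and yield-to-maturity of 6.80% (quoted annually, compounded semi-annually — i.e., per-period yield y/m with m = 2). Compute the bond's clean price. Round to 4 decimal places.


Coupon per period c = face * coupon_rate / m = 33.500000
Periods per year m = 2; per-period yield y/m = 0.034000
Number of cashflows N = 20
Cashflows (t years, CF_t, discount factor 1/(1+y/m)^(m*t), PV):
  t = 0.5000: CF_t = 33.500000, DF = 0.967118, PV = 32.398453
  t = 1.0000: CF_t = 33.500000, DF = 0.935317, PV = 31.333126
  t = 1.5000: CF_t = 33.500000, DF = 0.904562, PV = 30.302830
  t = 2.0000: CF_t = 33.500000, DF = 0.874818, PV = 29.306412
  t = 2.5000: CF_t = 33.500000, DF = 0.846052, PV = 28.342758
  t = 3.0000: CF_t = 33.500000, DF = 0.818233, PV = 27.410791
  t = 3.5000: CF_t = 33.500000, DF = 0.791327, PV = 26.509469
  t = 4.0000: CF_t = 33.500000, DF = 0.765307, PV = 25.637785
  t = 4.5000: CF_t = 33.500000, DF = 0.740142, PV = 24.794763
  t = 5.0000: CF_t = 33.500000, DF = 0.715805, PV = 23.979461
  t = 5.5000: CF_t = 33.500000, DF = 0.692268, PV = 23.190968
  t = 6.0000: CF_t = 33.500000, DF = 0.669505, PV = 22.428403
  t = 6.5000: CF_t = 33.500000, DF = 0.647490, PV = 21.690912
  t = 7.0000: CF_t = 33.500000, DF = 0.626199, PV = 20.977671
  t = 7.5000: CF_t = 33.500000, DF = 0.605608, PV = 20.287883
  t = 8.0000: CF_t = 33.500000, DF = 0.585695, PV = 19.620776
  t = 8.5000: CF_t = 33.500000, DF = 0.566436, PV = 18.975606
  t = 9.0000: CF_t = 33.500000, DF = 0.547810, PV = 18.351650
  t = 9.5000: CF_t = 33.500000, DF = 0.529797, PV = 17.748210
  t = 10.0000: CF_t = 1033.500000, DF = 0.512377, PV = 529.541140
Price P = sum_t PV_t = 992.829067

Answer: Price = 992.8291


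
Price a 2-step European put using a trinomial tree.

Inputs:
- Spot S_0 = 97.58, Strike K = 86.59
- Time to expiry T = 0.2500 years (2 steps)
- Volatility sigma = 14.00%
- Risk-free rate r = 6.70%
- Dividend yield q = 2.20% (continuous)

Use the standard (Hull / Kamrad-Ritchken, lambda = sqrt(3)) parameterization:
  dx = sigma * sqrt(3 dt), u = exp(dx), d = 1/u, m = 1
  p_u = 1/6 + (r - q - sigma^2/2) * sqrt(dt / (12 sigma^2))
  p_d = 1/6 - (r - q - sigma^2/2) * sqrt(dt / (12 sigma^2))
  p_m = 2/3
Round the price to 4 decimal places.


dt = T/N = 0.125000; dx = sigma*sqrt(3*dt) = 0.085732
u = exp(dx) = 1.089514; d = 1/u = 0.917840
p_u = 0.192328, p_m = 0.666667, p_d = 0.141005
Discount per step: exp(-r*dt) = 0.991660
Stock lattice S(k, j) with j the centered position index:
  k=0: S(0,+0) = 97.5800
  k=1: S(1,-1) = 89.5628; S(1,+0) = 97.5800; S(1,+1) = 106.3148
  k=2: S(2,-2) = 82.2044; S(2,-1) = 89.5628; S(2,+0) = 97.5800; S(2,+1) = 106.3148; S(2,+2) = 115.8315
Terminal payoffs V(N, j) = max(K - S_T, 0):
  V(2,-2) = 4.385646; V(2,-1) = 0.000000; V(2,+0) = 0.000000; V(2,+1) = 0.000000; V(2,+2) = 0.000000
Backward induction: V(k, j) = exp(-r*dt) * [p_u * V(k+1, j+1) + p_m * V(k+1, j) + p_d * V(k+1, j-1)]
  V(1,-1) = exp(-r*dt) * [p_u*0.000000 + p_m*0.000000 + p_d*4.385646] = 0.613242
  V(1,+0) = exp(-r*dt) * [p_u*0.000000 + p_m*0.000000 + p_d*0.000000] = 0.000000
  V(1,+1) = exp(-r*dt) * [p_u*0.000000 + p_m*0.000000 + p_d*0.000000] = 0.000000
  V(0,+0) = exp(-r*dt) * [p_u*0.000000 + p_m*0.000000 + p_d*0.613242] = 0.085749

Answer: Price = V(0,0) = 0.0857


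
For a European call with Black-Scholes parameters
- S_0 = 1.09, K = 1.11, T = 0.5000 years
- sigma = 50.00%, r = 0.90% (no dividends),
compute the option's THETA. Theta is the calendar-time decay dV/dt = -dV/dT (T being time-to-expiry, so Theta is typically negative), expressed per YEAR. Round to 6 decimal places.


Answer: Theta = -0.156407

Derivation:
d1 = 0.1380772529; d2 = -0.2154761377
phi(d1) = 0.3951573666; exp(-qT) = 1.0000000000; exp(-rT) = 0.9955101098
Theta = -S*exp(-qT)*phi(d1)*sigma/(2*sqrt(T)) - r*K*exp(-rT)*N(d2) + q*S*exp(-qT)*N(d1)
N(d1) = 0.5549103184; N(d2) = 0.4146980572; sqrt(T) = 0.7071067812
Term 1 = -1.0900 * 1.0000000000 * 0.3951573666 * 0.5000 / (2 * 0.7071067812) = -0.1522830572
Term 2 = -0.0090 * 1.1100 * 0.9955101098 * 0.4146980572 = -0.0041242327
Term 3 = 0 (no dividend yield, q = 0)
Theta = -0.1522830572 + (-0.0041242327) + (0.0000000000) = -0.156407


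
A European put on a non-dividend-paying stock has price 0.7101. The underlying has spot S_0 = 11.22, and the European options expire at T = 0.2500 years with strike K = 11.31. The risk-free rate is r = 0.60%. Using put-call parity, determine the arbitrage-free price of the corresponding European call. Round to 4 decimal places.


Put-call parity: C - P = S_0 * exp(-qT) - K * exp(-rT).
S_0 * exp(-qT) = 11.2200 * 1.00000000 = 11.22000000
K * exp(-rT) = 11.3100 * 0.99850112 = 11.29304772
C = P + S*exp(-qT) - K*exp(-rT)
C = 0.7101 + 11.22000000 - 11.29304772 = 0.6371

Answer: Call price = 0.6371


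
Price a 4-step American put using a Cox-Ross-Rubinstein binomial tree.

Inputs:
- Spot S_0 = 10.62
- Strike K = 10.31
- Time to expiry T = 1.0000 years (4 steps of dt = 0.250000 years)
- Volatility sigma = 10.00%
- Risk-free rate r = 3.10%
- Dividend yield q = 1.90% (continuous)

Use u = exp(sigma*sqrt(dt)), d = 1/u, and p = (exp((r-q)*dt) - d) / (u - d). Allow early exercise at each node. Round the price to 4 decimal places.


dt = T/N = 0.250000
u = exp(sigma*sqrt(dt)) = 1.051271; d = 1/u = 0.951229
p = (exp((r-q)*dt) - d) / (u - d) = 0.517535
Discount per step: exp(-r*dt) = 0.992280
Stock lattice S(k, i) with i counting down-moves:
  k=0: S(0,0) = 10.6200
  k=1: S(1,0) = 11.1645; S(1,1) = 10.1021
  k=2: S(2,0) = 11.7369; S(2,1) = 10.6200; S(2,2) = 9.6094
  k=3: S(3,0) = 12.3387; S(3,1) = 11.1645; S(3,2) = 10.1021; S(3,3) = 9.1407
  k=4: S(4,0) = 12.9713; S(4,1) = 11.7369; S(4,2) = 10.6200; S(4,3) = 9.6094; S(4,4) = 8.6949
Terminal payoffs V(N, i) = max(K - S_T, 0):
  V(4,0) = 0.000000; V(4,1) = 0.000000; V(4,2) = 0.000000; V(4,3) = 0.700627; V(4,4) = 1.615079
Backward induction: V(k, i) = exp(-r*dt) * [p * V(k+1, i) + (1-p) * V(k+1, i+1)]; then take max(V_cont, immediate exercise) for American.
  V(3,0) = exp(-r*dt) * [p*0.000000 + (1-p)*0.000000] = 0.000000; exercise = 0.000000; V(3,0) = max -> 0.000000
  V(3,1) = exp(-r*dt) * [p*0.000000 + (1-p)*0.000000] = 0.000000; exercise = 0.000000; V(3,1) = max -> 0.000000
  V(3,2) = exp(-r*dt) * [p*0.000000 + (1-p)*0.700627] = 0.335418; exercise = 0.207944; V(3,2) = max -> 0.335418
  V(3,3) = exp(-r*dt) * [p*0.700627 + (1-p)*1.615079] = 1.133003; exercise = 1.169281; V(3,3) = max -> 1.169281
  V(2,0) = exp(-r*dt) * [p*0.000000 + (1-p)*0.000000] = 0.000000; exercise = 0.000000; V(2,0) = max -> 0.000000
  V(2,1) = exp(-r*dt) * [p*0.000000 + (1-p)*0.335418] = 0.160578; exercise = 0.000000; V(2,1) = max -> 0.160578
  V(2,2) = exp(-r*dt) * [p*0.335418 + (1-p)*1.169281] = 0.732033; exercise = 0.700627; V(2,2) = max -> 0.732033
  V(1,0) = exp(-r*dt) * [p*0.000000 + (1-p)*0.160578] = 0.076875; exercise = 0.000000; V(1,0) = max -> 0.076875
  V(1,1) = exp(-r*dt) * [p*0.160578 + (1-p)*0.732033] = 0.432917; exercise = 0.207944; V(1,1) = max -> 0.432917
  V(0,0) = exp(-r*dt) * [p*0.076875 + (1-p)*0.432917] = 0.246733; exercise = 0.000000; V(0,0) = max -> 0.246733

Answer: Price = V(0,0) = 0.2467


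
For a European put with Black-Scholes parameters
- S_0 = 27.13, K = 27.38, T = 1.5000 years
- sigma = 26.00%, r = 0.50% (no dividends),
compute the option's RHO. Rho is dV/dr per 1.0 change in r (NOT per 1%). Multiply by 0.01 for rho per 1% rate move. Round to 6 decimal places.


Answer: Rho = -23.044183

Derivation:
d1 = 0.1539639553; d2 = -0.1644697112
phi(d1) = 0.3942417485; exp(-qT) = 1.0000000000; exp(-rT) = 0.9925280548
N(-d2) = 0.5653193055
Rho = -K*T*exp(-rT)*N(-d2) = -27.3800 * 1.5000 * 0.9925280548 * 0.5653193055 = -23.044183


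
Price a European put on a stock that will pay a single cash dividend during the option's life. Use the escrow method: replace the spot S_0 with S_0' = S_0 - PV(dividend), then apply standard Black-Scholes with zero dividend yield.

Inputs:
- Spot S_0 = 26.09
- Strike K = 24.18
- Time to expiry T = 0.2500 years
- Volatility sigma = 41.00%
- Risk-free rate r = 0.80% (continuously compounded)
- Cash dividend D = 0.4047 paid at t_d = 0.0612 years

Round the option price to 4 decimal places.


Answer: Price = 1.3498

Derivation:
PV(D) = D * exp(-r * t_d) = 0.4047 * 0.99951052 = 0.40450191
S_0' = S_0 - PV(D) = 26.0900 - 0.40450191 = 25.68549809
d1 = (ln(S_0'/K) + (r + sigma^2/2)*T) / (sigma*sqrt(T)) = 0.40689371
d2 = d1 - sigma*sqrt(T) = 0.20189371
exp(-rT) = 0.99800200
N(-d1) = 0.34204303; N(-d2) = 0.41999991
P = K * exp(-rT) * N(-d2) - S_0' * N(-d1) = 24.1800 * 0.99800200 * 0.41999991 - 25.68549809 * 0.34204303 = 1.3498


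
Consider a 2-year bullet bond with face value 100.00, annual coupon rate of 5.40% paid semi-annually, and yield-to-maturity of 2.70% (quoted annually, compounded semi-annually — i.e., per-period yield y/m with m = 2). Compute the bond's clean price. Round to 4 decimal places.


Answer: Price = 105.2226

Derivation:
Coupon per period c = face * coupon_rate / m = 2.700000
Periods per year m = 2; per-period yield y/m = 0.013500
Number of cashflows N = 4
Cashflows (t years, CF_t, discount factor 1/(1+y/m)^(m*t), PV):
  t = 0.5000: CF_t = 2.700000, DF = 0.986680, PV = 2.664036
  t = 1.0000: CF_t = 2.700000, DF = 0.973537, PV = 2.628550
  t = 1.5000: CF_t = 2.700000, DF = 0.960569, PV = 2.593537
  t = 2.0000: CF_t = 102.700000, DF = 0.947774, PV = 97.336434
Price P = sum_t PV_t = 105.222557


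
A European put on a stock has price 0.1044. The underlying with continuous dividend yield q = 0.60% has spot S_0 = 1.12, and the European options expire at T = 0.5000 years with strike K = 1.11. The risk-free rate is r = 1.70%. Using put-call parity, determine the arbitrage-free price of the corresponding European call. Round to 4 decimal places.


Answer: Call price = 0.1204

Derivation:
Put-call parity: C - P = S_0 * exp(-qT) - K * exp(-rT).
S_0 * exp(-qT) = 1.1200 * 0.99700450 = 1.11664503
K * exp(-rT) = 1.1100 * 0.99153602 = 1.10060499
C = P + S*exp(-qT) - K*exp(-rT)
C = 0.1044 + 1.11664503 - 1.10060499 = 0.1204


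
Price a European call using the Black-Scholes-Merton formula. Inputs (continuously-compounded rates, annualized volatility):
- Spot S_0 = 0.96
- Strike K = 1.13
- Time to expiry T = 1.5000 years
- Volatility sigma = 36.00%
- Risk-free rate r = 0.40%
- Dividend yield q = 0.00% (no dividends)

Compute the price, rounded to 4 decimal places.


Answer: Price = 0.1113

Derivation:
d1 = (ln(S/K) + (r - q + 0.5*sigma^2) * T) / (sigma * sqrt(T)) = -0.13571903
d2 = d1 - sigma * sqrt(T) = -0.57662718
exp(-rT) = 0.99401796; exp(-qT) = 1.00000000
C = S_0 * exp(-qT) * N(d1) - K * exp(-rT) * N(d2)
N(d1) = 0.44602170; N(d2) = 0.28209567
C = 0.9600 * 1.00000000 * 0.44602170 - 1.1300 * 0.99401796 * 0.28209567 = 0.1113


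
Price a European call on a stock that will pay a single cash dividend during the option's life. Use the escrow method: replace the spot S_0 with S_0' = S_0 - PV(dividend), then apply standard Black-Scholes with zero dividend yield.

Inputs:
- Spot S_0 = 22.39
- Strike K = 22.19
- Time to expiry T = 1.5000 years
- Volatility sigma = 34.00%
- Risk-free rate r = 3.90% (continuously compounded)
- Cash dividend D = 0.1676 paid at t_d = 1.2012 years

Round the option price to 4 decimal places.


Answer: Price = 4.2464

Derivation:
PV(D) = D * exp(-r * t_d) = 0.1676 * 0.95423357 = 0.15992955
S_0' = S_0 - PV(D) = 22.3900 - 0.15992955 = 22.23007045
d1 = (ln(S_0'/K) + (r + sigma^2/2)*T) / (sigma*sqrt(T)) = 0.35302469
d2 = d1 - sigma*sqrt(T) = -0.06338857
exp(-rT) = 0.94317824
N(d1) = 0.63796503; N(d2) = 0.47472855
C = S_0' * N(d1) - K * exp(-rT) * N(d2) = 22.23007045 * 0.63796503 - 22.1900 * 0.94317824 * 0.47472855 = 4.2464


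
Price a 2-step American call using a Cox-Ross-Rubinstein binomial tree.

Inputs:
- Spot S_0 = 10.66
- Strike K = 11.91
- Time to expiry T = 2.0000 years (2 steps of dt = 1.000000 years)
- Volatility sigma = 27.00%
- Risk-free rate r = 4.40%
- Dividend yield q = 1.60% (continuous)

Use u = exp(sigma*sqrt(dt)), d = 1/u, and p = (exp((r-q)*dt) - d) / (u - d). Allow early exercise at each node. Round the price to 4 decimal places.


Answer: Price = V(0,0) = 1.3741

Derivation:
dt = T/N = 1.000000
u = exp(sigma*sqrt(dt)) = 1.309964; d = 1/u = 0.763379
p = (exp((r-q)*dt) - d) / (u - d) = 0.484858
Discount per step: exp(-r*dt) = 0.956954
Stock lattice S(k, i) with i counting down-moves:
  k=0: S(0,0) = 10.6600
  k=1: S(1,0) = 13.9642; S(1,1) = 8.1376
  k=2: S(2,0) = 18.2926; S(2,1) = 10.6600; S(2,2) = 6.2121
Terminal payoffs V(N, i) = max(S_T - K, 0):
  V(2,0) = 6.382633; V(2,1) = 0.000000; V(2,2) = 0.000000
Backward induction: V(k, i) = exp(-r*dt) * [p * V(k+1, i) + (1-p) * V(k+1, i+1)]; then take max(V_cont, immediate exercise) for American.
  V(1,0) = exp(-r*dt) * [p*6.382633 + (1-p)*0.000000] = 2.961459; exercise = 2.054221; V(1,0) = max -> 2.961459
  V(1,1) = exp(-r*dt) * [p*0.000000 + (1-p)*0.000000] = 0.000000; exercise = 0.000000; V(1,1) = max -> 0.000000
  V(0,0) = exp(-r*dt) * [p*2.961459 + (1-p)*0.000000] = 1.374078; exercise = 0.000000; V(0,0) = max -> 1.374078


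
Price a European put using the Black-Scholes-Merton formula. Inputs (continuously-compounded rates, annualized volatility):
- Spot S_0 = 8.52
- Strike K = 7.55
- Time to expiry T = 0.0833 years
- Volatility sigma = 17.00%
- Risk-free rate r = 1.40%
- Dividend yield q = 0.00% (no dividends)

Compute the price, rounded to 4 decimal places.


Answer: Price = 0.0008

Derivation:
d1 = (ln(S/K) + (r - q + 0.5*sigma^2) * T) / (sigma * sqrt(T)) = 2.51174505
d2 = d1 - sigma * sqrt(T) = 2.46268009
exp(-rT) = 0.99883448; exp(-qT) = 1.00000000
P = K * exp(-rT) * N(-d2) - S_0 * exp(-qT) * N(-d1)
N(-d1) = 0.00600679; N(-d2) = 0.00689514
P = 7.5500 * 0.99883448 * 0.00689514 - 8.5200 * 1.00000000 * 0.00600679 = 0.0008


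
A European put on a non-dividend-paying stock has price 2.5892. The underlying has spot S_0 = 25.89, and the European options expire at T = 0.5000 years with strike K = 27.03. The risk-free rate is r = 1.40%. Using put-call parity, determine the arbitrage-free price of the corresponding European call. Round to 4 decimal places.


Answer: Call price = 1.6377

Derivation:
Put-call parity: C - P = S_0 * exp(-qT) - K * exp(-rT).
S_0 * exp(-qT) = 25.8900 * 1.00000000 = 25.89000000
K * exp(-rT) = 27.0300 * 0.99302444 = 26.84145069
C = P + S*exp(-qT) - K*exp(-rT)
C = 2.5892 + 25.89000000 - 26.84145069 = 1.6377


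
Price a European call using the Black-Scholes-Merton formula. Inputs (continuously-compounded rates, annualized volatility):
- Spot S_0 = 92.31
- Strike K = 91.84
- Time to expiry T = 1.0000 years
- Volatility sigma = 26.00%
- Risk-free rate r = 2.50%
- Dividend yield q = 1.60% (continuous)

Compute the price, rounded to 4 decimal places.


d1 = (ln(S/K) + (r - q + 0.5*sigma^2) * T) / (sigma * sqrt(T)) = 0.18424825
d2 = d1 - sigma * sqrt(T) = -0.07575175
exp(-rT) = 0.97530991; exp(-qT) = 0.98412732
C = S_0 * exp(-qT) * N(d1) - K * exp(-rT) * N(d2)
N(d1) = 0.57309065; N(d2) = 0.46980830
C = 92.3100 * 0.98412732 * 0.57309065 - 91.8400 * 0.97530991 * 0.46980830 = 9.9804

Answer: Price = 9.9804


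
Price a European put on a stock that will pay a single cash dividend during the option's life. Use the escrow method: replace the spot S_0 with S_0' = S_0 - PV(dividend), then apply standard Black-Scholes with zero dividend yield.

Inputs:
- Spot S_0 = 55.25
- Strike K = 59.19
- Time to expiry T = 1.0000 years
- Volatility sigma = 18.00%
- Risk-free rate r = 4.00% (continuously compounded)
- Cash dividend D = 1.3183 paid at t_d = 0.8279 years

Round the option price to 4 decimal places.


Answer: Price = 5.5874

Derivation:
PV(D) = D * exp(-r * t_d) = 1.3183 * 0.96742633 = 1.27535813
S_0' = S_0 - PV(D) = 55.2500 - 1.27535813 = 53.97464187
d1 = (ln(S_0'/K) + (r + sigma^2/2)*T) / (sigma*sqrt(T)) = -0.20021260
d2 = d1 - sigma*sqrt(T) = -0.38021260
exp(-rT) = 0.96078944
N(-d1) = 0.57934284; N(-d2) = 0.64810620
P = K * exp(-rT) * N(-d2) - S_0' * N(-d1) = 59.1900 * 0.96078944 * 0.64810620 - 53.97464187 * 0.57934284 = 5.5874


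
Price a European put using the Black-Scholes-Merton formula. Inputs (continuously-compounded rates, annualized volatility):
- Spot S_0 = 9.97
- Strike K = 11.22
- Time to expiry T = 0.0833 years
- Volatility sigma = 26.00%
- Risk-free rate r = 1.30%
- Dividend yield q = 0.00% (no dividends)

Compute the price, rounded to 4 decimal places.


Answer: Price = 1.2581

Derivation:
d1 = (ln(S/K) + (r - q + 0.5*sigma^2) * T) / (sigma * sqrt(T)) = -1.52209596
d2 = d1 - sigma * sqrt(T) = -1.59713648
exp(-rT) = 0.99891769; exp(-qT) = 1.00000000
P = K * exp(-rT) * N(-d2) - S_0 * exp(-qT) * N(-d1)
N(-d1) = 0.93600748; N(-d2) = 0.94488236
P = 11.2200 * 0.99891769 * 0.94488236 - 9.9700 * 1.00000000 * 0.93600748 = 1.2581


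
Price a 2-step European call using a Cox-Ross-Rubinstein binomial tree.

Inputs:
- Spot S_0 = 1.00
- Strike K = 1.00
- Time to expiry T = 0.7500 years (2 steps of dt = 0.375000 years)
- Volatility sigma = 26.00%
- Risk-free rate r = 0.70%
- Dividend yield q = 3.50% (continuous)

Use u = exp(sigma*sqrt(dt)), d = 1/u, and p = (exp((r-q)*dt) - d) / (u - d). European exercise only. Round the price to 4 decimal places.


Answer: Price = V(0,0) = 0.0682

Derivation:
dt = T/N = 0.375000
u = exp(sigma*sqrt(dt)) = 1.172592; d = 1/u = 0.852811
p = (exp((r-q)*dt) - d) / (u - d) = 0.427616
Discount per step: exp(-r*dt) = 0.997378
Stock lattice S(k, i) with i counting down-moves:
  k=0: S(0,0) = 1.0000
  k=1: S(1,0) = 1.1726; S(1,1) = 0.8528
  k=2: S(2,0) = 1.3750; S(2,1) = 1.0000; S(2,2) = 0.7273
Terminal payoffs V(N, i) = max(S_T - K, 0):
  V(2,0) = 0.374972; V(2,1) = 0.000000; V(2,2) = 0.000000
Backward induction: V(k, i) = exp(-r*dt) * [p * V(k+1, i) + (1-p) * V(k+1, i+1)].
  V(1,0) = exp(-r*dt) * [p*0.374972 + (1-p)*0.000000] = 0.159924
  V(1,1) = exp(-r*dt) * [p*0.000000 + (1-p)*0.000000] = 0.000000
  V(0,0) = exp(-r*dt) * [p*0.159924 + (1-p)*0.000000] = 0.068207


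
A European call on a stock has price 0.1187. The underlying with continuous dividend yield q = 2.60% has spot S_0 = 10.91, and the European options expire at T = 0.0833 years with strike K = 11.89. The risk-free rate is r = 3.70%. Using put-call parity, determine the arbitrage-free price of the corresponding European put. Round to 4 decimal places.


Put-call parity: C - P = S_0 * exp(-qT) - K * exp(-rT).
S_0 * exp(-qT) = 10.9100 * 0.99783654 = 10.88639669
K * exp(-rT) = 11.8900 * 0.99692264 = 11.85341025
P = C - S*exp(-qT) + K*exp(-rT)
P = 0.1187 - 10.88639669 + 11.85341025 = 1.0857

Answer: Put price = 1.0857


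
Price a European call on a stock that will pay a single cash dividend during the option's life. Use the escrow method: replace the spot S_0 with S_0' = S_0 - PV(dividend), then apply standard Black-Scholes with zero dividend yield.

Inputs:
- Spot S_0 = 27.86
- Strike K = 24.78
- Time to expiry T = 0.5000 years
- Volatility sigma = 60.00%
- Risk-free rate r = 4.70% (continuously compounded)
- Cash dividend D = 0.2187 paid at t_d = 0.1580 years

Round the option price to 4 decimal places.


Answer: Price = 6.2825

Derivation:
PV(D) = D * exp(-r * t_d) = 0.2187 * 0.99260150 = 0.21708195
S_0' = S_0 - PV(D) = 27.8600 - 0.21708195 = 27.64291805
d1 = (ln(S_0'/K) + (r + sigma^2/2)*T) / (sigma*sqrt(T)) = 0.52522169
d2 = d1 - sigma*sqrt(T) = 0.10095762
exp(-rT) = 0.97677397
N(d1) = 0.70028546; N(d2) = 0.54020795
C = S_0' * N(d1) - K * exp(-rT) * N(d2) = 27.64291805 * 0.70028546 - 24.7800 * 0.97677397 * 0.54020795 = 6.2825


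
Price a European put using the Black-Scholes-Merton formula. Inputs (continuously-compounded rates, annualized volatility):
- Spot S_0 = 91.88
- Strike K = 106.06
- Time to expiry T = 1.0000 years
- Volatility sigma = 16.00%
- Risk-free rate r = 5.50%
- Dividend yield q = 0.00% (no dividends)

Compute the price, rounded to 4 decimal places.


d1 = (ln(S/K) + (r - q + 0.5*sigma^2) * T) / (sigma * sqrt(T)) = -0.47325996
d2 = d1 - sigma * sqrt(T) = -0.63325996
exp(-rT) = 0.94648515; exp(-qT) = 1.00000000
P = K * exp(-rT) * N(-d2) - S_0 * exp(-qT) * N(-d1)
N(-d1) = 0.68198614; N(-d2) = 0.73671805
P = 106.0600 * 0.94648515 * 0.73671805 - 91.8800 * 1.00000000 * 0.68198614 = 11.2940

Answer: Price = 11.2940


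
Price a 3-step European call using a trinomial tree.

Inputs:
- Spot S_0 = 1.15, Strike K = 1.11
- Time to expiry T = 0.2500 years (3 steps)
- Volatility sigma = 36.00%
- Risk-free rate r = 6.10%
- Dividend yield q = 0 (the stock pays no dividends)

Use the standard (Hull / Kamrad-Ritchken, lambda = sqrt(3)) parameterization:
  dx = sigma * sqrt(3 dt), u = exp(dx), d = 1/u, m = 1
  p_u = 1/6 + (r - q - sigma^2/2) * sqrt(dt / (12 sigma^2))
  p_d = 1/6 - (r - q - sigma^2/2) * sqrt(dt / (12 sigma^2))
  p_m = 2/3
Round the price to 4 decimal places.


dt = T/N = 0.083333; dx = sigma*sqrt(3*dt) = 0.180000
u = exp(dx) = 1.197217; d = 1/u = 0.835270
p_u = 0.165787, p_m = 0.666667, p_d = 0.167546
Discount per step: exp(-r*dt) = 0.994930
Stock lattice S(k, j) with j the centered position index:
  k=0: S(0,+0) = 1.1500
  k=1: S(1,-1) = 0.9606; S(1,+0) = 1.1500; S(1,+1) = 1.3768
  k=2: S(2,-2) = 0.8023; S(2,-1) = 0.9606; S(2,+0) = 1.1500; S(2,+1) = 1.3768; S(2,+2) = 1.6483
  k=3: S(3,-3) = 0.6702; S(3,-2) = 0.8023; S(3,-1) = 0.9606; S(3,+0) = 1.1500; S(3,+1) = 1.3768; S(3,+2) = 1.6483; S(3,+3) = 1.9734
Terminal payoffs V(N, j) = max(S_T - K, 0):
  V(3,-3) = 0.000000; V(3,-2) = 0.000000; V(3,-1) = 0.000000; V(3,+0) = 0.040000; V(3,+1) = 0.266800; V(3,+2) = 0.538329; V(3,+3) = 0.863408
Backward induction: V(k, j) = exp(-r*dt) * [p_u * V(k+1, j+1) + p_m * V(k+1, j) + p_d * V(k+1, j-1)]
  V(2,-2) = exp(-r*dt) * [p_u*0.000000 + p_m*0.000000 + p_d*0.000000] = 0.000000
  V(2,-1) = exp(-r*dt) * [p_u*0.040000 + p_m*0.000000 + p_d*0.000000] = 0.006598
  V(2,+0) = exp(-r*dt) * [p_u*0.266800 + p_m*0.040000 + p_d*0.000000] = 0.070539
  V(2,+1) = exp(-r*dt) * [p_u*0.538329 + p_m*0.266800 + p_d*0.040000] = 0.272428
  V(2,+2) = exp(-r*dt) * [p_u*0.863408 + p_m*0.538329 + p_d*0.266800] = 0.543957
  V(1,-1) = exp(-r*dt) * [p_u*0.070539 + p_m*0.006598 + p_d*0.000000] = 0.016011
  V(1,+0) = exp(-r*dt) * [p_u*0.272428 + p_m*0.070539 + p_d*0.006598] = 0.092824
  V(1,+1) = exp(-r*dt) * [p_u*0.543957 + p_m*0.272428 + p_d*0.070539] = 0.282180
  V(0,+0) = exp(-r*dt) * [p_u*0.282180 + p_m*0.092824 + p_d*0.016011] = 0.110782

Answer: Price = V(0,0) = 0.1108


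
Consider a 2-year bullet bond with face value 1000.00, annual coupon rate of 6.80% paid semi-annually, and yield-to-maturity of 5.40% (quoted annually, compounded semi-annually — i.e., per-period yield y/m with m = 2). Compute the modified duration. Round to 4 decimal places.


Coupon per period c = face * coupon_rate / m = 34.000000
Periods per year m = 2; per-period yield y/m = 0.027000
Number of cashflows N = 4
Cashflows (t years, CF_t, discount factor 1/(1+y/m)^(m*t), PV):
  t = 0.5000: CF_t = 34.000000, DF = 0.973710, PV = 33.106134
  t = 1.0000: CF_t = 34.000000, DF = 0.948111, PV = 32.235769
  t = 1.5000: CF_t = 34.000000, DF = 0.923185, PV = 31.388285
  t = 2.0000: CF_t = 1034.000000, DF = 0.898914, PV = 929.477250
Price P = sum_t PV_t = 1026.207438
First compute Macaulay numerator sum_t t * PV_t:
  t * PV_t at t = 0.5000: 16.553067
  t * PV_t at t = 1.0000: 32.235769
  t * PV_t at t = 1.5000: 47.082427
  t * PV_t at t = 2.0000: 1858.954500
Macaulay duration D = 1954.825763 / 1026.207438 = 1.904903
Modified duration = D / (1 + y/m) = 1.904903 / (1 + 0.027000) = 1.854823

Answer: Modified duration = 1.8548


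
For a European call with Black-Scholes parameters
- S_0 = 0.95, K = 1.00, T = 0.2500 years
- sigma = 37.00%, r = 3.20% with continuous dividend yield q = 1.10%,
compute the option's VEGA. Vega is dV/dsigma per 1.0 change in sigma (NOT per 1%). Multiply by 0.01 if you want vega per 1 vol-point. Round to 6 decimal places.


d1 = -0.1563826724; d2 = -0.3413826724
phi(d1) = 0.3940938093; exp(-qT) = 0.9972537778; exp(-rT) = 0.9920319148
Vega = S * exp(-qT) * phi(d1) * sqrt(T) = 0.9500 * 0.9972537778 * 0.3940938093 * 0.5000000000 = 0.186680

Answer: Vega = 0.186680


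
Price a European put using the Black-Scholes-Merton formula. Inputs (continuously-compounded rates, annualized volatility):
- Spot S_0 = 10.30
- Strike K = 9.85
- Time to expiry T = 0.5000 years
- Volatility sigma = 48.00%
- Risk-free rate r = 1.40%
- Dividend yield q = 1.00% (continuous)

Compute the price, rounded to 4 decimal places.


Answer: Price = 1.1285

Derivation:
d1 = (ln(S/K) + (r - q + 0.5*sigma^2) * T) / (sigma * sqrt(T)) = 0.30721562
d2 = d1 - sigma * sqrt(T) = -0.03219563
exp(-rT) = 0.99302444; exp(-qT) = 0.99501248
P = K * exp(-rT) * N(-d2) - S_0 * exp(-qT) * N(-d1)
N(-d1) = 0.37933963; N(-d2) = 0.51284198
P = 9.8500 * 0.99302444 * 0.51284198 - 10.3000 * 0.99501248 * 0.37933963 = 1.1285


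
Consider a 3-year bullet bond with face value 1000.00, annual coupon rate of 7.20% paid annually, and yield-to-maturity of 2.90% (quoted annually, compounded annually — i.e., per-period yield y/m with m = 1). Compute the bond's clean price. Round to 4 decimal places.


Coupon per period c = face * coupon_rate / m = 72.000000
Periods per year m = 1; per-period yield y/m = 0.029000
Number of cashflows N = 3
Cashflows (t years, CF_t, discount factor 1/(1+y/m)^(m*t), PV):
  t = 1.0000: CF_t = 72.000000, DF = 0.971817, PV = 69.970845
  t = 2.0000: CF_t = 72.000000, DF = 0.944429, PV = 67.998878
  t = 3.0000: CF_t = 1072.000000, DF = 0.917812, PV = 983.894790
Price P = sum_t PV_t = 1121.864514

Answer: Price = 1121.8645


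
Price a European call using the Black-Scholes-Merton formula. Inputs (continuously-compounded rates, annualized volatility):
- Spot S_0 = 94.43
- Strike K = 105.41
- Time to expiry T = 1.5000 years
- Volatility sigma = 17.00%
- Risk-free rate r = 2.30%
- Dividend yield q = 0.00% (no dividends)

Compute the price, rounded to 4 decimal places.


d1 = (ln(S/K) + (r - q + 0.5*sigma^2) * T) / (sigma * sqrt(T)) = -0.25851093
d2 = d1 - sigma * sqrt(T) = -0.46671756
exp(-rT) = 0.96608834; exp(-qT) = 1.00000000
C = S_0 * exp(-qT) * N(d1) - K * exp(-rT) * N(d2)
N(d1) = 0.39800631; N(d2) = 0.32035098
C = 94.4300 * 1.00000000 * 0.39800631 - 105.4100 * 0.96608834 * 0.32035098 = 4.9607

Answer: Price = 4.9607


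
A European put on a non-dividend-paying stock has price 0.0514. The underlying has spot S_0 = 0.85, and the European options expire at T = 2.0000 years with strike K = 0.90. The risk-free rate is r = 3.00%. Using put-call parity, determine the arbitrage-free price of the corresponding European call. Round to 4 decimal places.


Answer: Call price = 0.0538

Derivation:
Put-call parity: C - P = S_0 * exp(-qT) - K * exp(-rT).
S_0 * exp(-qT) = 0.8500 * 1.00000000 = 0.85000000
K * exp(-rT) = 0.9000 * 0.94176453 = 0.84758808
C = P + S*exp(-qT) - K*exp(-rT)
C = 0.0514 + 0.85000000 - 0.84758808 = 0.0538
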